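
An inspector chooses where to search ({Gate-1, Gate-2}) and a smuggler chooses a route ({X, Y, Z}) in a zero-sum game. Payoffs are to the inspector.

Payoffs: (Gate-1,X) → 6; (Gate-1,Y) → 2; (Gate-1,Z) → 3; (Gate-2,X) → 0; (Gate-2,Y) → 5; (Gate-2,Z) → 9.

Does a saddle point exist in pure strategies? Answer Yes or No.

Row minima: Gate-1 → 2, Gate-2 → 0; maximin = 2.
Column maxima: X → 6, Y → 5, Z → 9; minimax = 5.
2 ≠ 5, so no pure-strategy equilibrium exists.

No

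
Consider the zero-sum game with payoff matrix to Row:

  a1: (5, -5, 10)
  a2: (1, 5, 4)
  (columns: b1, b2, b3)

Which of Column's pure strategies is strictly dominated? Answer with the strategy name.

b3

b1 holds Row's payoff strictly below b3 in every row: 5 < 10, 1 < 4.
So b3 is strictly dominated for Column.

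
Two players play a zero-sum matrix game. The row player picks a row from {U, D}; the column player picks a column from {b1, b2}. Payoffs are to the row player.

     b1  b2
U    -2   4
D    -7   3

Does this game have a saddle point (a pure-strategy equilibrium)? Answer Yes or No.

Yes

Row minima: U → -2, D → -7; maximin = -2.
Column maxima: b1 → -2, b2 → 4; minimax = -2.
maximin = minimax = -2, so a saddle point exists.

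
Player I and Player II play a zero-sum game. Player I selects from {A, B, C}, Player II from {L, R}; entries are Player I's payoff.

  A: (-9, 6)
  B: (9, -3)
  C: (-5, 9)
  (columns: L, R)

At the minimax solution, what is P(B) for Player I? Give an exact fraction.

7/13

Row minima: A → -9, B → -3, C → -5; maximin = -3.
Column maxima: L → 9, R → 9; minimax = 9.
-3 ≠ 9, so there is no saddle point; optimal play is mixed.
A is strictly dominated by C, so Player I never plays it.
On the remaining 2×2 (B, C vs L, R):
Let Player I play B with probability p. Expected payoff against L: 9p + (-5)(1−p) = 14p − 5; against R: (-3)p + 9(1−p) = −12p + 9.
Setting these equal: 14p − 5 = −12p + 9 ⇒ 26p = 14 ⇒ p = 7/13, and the value is (14)·(7/13) − 5 = 33/13.
For Player II: with q = P(L), equating B's and C's payoffs gives 12q − 3 = −14q + 9 ⇒ q = 6/13.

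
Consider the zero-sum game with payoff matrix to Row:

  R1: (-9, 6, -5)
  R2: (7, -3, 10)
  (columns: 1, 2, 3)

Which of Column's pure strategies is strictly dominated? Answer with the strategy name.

1 holds Row's payoff strictly below 3 in every row: -9 < -5, 7 < 10.
So 3 is strictly dominated for Column.

3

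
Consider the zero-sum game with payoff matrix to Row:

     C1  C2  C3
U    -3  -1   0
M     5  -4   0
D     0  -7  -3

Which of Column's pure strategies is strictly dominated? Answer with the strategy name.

C2 holds Row's payoff strictly below C3 in every row: -1 < 0, -4 < 0, -7 < -3.
So C3 is strictly dominated for Column.

C3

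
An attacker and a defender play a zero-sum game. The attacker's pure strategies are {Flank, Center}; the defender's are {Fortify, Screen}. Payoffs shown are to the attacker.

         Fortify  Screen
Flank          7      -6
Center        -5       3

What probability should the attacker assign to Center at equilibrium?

13/21

Row minima: Flank → -6, Center → -5; maximin = -5.
Column maxima: Fortify → 7, Screen → 3; minimax = 3.
-5 ≠ 3, so there is no saddle point; optimal play is mixed.
Let the attacker play Flank with probability p. Expected payoff against Fortify: 7p + (-5)(1−p) = 12p − 5; against Screen: (-6)p + 3(1−p) = −9p + 3.
Setting these equal: 12p − 5 = −9p + 3 ⇒ 21p = 8 ⇒ p = 8/21, and the value is (12)·(8/21) − 5 = -3/7.
For the defender: with q = P(Fortify), equating Flank's and Center's payoffs gives 13q − 6 = −8q + 3 ⇒ q = 3/7.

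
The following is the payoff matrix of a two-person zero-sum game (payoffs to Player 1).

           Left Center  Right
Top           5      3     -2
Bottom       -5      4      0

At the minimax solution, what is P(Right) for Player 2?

Row minima: Top → -2, Bottom → -5; maximin = -2.
Column maxima: Left → 5, Center → 4, Right → 0; minimax = 0.
-2 ≠ 0, so there is no saddle point; optimal play is mixed.
Center is strictly dominated by Right (it gives Player 1 strictly more in every row), so Player 2 never plays it.
On the remaining 2×2 (Top, Bottom vs Left, Right):
Let Player 1 play Top with probability p. Expected payoff against Left: 5p + (-5)(1−p) = 10p − 5; against Right: (-2)p + 0(1−p) = −2p.
Setting these equal: 10p − 5 = −2p ⇒ 12p = 5 ⇒ p = 5/12, and the value is (10)·(5/12) − 5 = -5/6.
For Player 2: with q = P(Left), equating Top's and Bottom's payoffs gives 7q − 2 = −5q ⇒ q = 1/6.

5/6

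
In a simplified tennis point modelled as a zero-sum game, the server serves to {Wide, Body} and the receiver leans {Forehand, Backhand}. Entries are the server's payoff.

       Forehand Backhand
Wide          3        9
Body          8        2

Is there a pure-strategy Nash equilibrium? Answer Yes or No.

Row minima: Wide → 3, Body → 2; maximin = 3.
Column maxima: Forehand → 8, Backhand → 9; minimax = 8.
3 ≠ 8, so no pure-strategy equilibrium exists.

No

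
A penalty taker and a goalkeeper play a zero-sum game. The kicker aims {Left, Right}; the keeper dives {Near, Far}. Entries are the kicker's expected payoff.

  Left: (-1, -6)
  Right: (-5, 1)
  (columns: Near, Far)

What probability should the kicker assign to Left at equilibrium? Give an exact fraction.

Row minima: Left → -6, Right → -5; maximin = -5.
Column maxima: Near → -1, Far → 1; minimax = -1.
-5 ≠ -1, so there is no saddle point; optimal play is mixed.
Let the kicker play Left with probability p. Expected payoff against Near: (-1)p + (-5)(1−p) = 4p − 5; against Far: (-6)p + 1(1−p) = −7p + 1.
Setting these equal: 4p − 5 = −7p + 1 ⇒ 11p = 6 ⇒ p = 6/11, and the value is (4)·(6/11) − 5 = -31/11.
For the keeper: with q = P(Near), equating Left's and Right's payoffs gives 5q − 6 = −6q + 1 ⇒ q = 7/11.

6/11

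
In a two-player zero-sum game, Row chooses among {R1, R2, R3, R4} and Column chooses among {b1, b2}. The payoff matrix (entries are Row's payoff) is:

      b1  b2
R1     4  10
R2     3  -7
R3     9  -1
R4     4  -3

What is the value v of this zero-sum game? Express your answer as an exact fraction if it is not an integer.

Row minima: R1 → 4, R2 → -7, R3 → -1, R4 → -3; maximin = 4.
Column maxima: b1 → 9, b2 → 10; minimax = 9.
4 ≠ 9, so there is no saddle point; optimal play is mixed.
R2 is strictly dominated by R1, so Row never plays it.
R4 is strictly dominated by R3, so Row never plays it.
On the remaining 2×2 (R1, R3 vs b1, b2):
Let Row play R1 with probability p. Expected payoff against b1: 4p + 9(1−p) = −5p + 9; against b2: 10p + (-1)(1−p) = 11p − 1.
Setting these equal: −5p + 9 = 11p − 1 ⇒ −16p = -10 ⇒ p = 5/8, and the value is (-5)·(5/8) + 9 = 47/8.
For Column: with q = P(b1), equating R1's and R3's payoffs gives −6q + 10 = 10q − 1 ⇒ q = 11/16.

47/8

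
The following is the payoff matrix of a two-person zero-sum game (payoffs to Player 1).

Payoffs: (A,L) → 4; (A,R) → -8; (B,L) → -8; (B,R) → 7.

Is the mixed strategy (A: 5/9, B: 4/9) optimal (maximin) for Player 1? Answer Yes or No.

Yes

Against L this mix gives (5/9)·4 + (4/9)·(-8) = -4/3.
Against R this mix gives (5/9)·(-8) + (4/9)·7 = -4/3.
All of Player 2's active replies (L, R) yield -4/3, and no column does worse for Player 1. The mix makes Player 2 indifferent and guarantees -4/3, so it is optimal.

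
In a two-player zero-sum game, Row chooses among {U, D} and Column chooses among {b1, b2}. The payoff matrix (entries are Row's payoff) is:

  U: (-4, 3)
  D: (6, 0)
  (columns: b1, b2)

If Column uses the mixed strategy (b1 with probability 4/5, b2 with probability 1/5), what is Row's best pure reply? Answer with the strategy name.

Expected payoff of U: (4/5)·(-4) + (1/5)·3 = -13/5.
Expected payoff of D: (4/5)·6 + (1/5)·0 = 24/5.
The largest is 24/5, so Row's best response is D.

D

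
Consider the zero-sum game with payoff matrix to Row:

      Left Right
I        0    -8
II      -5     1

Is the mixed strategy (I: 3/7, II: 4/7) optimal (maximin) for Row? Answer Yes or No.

Against Left this mix gives (3/7)·0 + (4/7)·(-5) = -20/7.
Against Right this mix gives (3/7)·(-8) + (4/7)·1 = -20/7.
All of Column's active replies (Left, Right) yield -20/7, and no column does worse for Row. The mix makes Column indifferent and guarantees -20/7, so it is optimal.

Yes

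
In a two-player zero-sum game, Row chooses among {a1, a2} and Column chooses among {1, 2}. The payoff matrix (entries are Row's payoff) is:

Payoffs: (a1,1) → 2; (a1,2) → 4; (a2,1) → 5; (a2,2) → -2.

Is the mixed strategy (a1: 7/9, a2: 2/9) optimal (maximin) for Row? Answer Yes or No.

Yes

Against 1 this mix gives (7/9)·2 + (2/9)·5 = 8/3.
Against 2 this mix gives (7/9)·4 + (2/9)·(-2) = 8/3.
All of Column's active replies (1, 2) yield 8/3, and no column does worse for Row. The mix makes Column indifferent and guarantees 8/3, so it is optimal.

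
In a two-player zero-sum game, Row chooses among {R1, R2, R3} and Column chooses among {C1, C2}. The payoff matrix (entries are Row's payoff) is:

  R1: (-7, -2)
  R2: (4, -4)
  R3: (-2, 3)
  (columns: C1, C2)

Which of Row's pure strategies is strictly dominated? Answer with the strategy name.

R3 gives a strictly higher payoff than R1 against every column: -2 > -7, 3 > -2.
So R1 is strictly dominated and Row never plays it.

R1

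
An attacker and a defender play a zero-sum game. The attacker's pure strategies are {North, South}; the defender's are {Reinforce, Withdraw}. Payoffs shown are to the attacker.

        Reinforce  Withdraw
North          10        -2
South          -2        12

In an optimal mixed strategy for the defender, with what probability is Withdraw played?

6/13

Row minima: North → -2, South → -2; maximin = -2.
Column maxima: Reinforce → 10, Withdraw → 12; minimax = 10.
-2 ≠ 10, so there is no saddle point; optimal play is mixed.
Let the attacker play North with probability p. Expected payoff against Reinforce: 10p + (-2)(1−p) = 12p − 2; against Withdraw: (-2)p + 12(1−p) = −14p + 12.
Setting these equal: 12p − 2 = −14p + 12 ⇒ 26p = 14 ⇒ p = 7/13, and the value is (12)·(7/13) − 2 = 58/13.
For the defender: with q = P(Reinforce), equating North's and South's payoffs gives 12q − 2 = −14q + 12 ⇒ q = 7/13.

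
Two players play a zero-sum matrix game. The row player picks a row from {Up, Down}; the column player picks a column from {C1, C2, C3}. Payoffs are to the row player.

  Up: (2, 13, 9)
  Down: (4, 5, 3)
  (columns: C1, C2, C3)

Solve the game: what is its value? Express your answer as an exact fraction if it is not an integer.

15/4

Row minima: Up → 2, Down → 3; maximin = 3.
Column maxima: C1 → 4, C2 → 13, C3 → 9; minimax = 4.
3 ≠ 4, so there is no saddle point; optimal play is mixed.
C2 is strictly dominated by C1 (it gives the row player strictly more in every row), so the column player never plays it.
On the remaining 2×2 (Up, Down vs C1, C3):
Let the row player play Up with probability p. Expected payoff against C1: 2p + 4(1−p) = −2p + 4; against C3: 9p + 3(1−p) = 6p + 3.
Setting these equal: −2p + 4 = 6p + 3 ⇒ −8p = -1 ⇒ p = 1/8, and the value is (-2)·(1/8) + 4 = 15/4.
For the column player: with q = P(C1), equating Up's and Down's payoffs gives −7q + 9 = q + 3 ⇒ q = 3/4.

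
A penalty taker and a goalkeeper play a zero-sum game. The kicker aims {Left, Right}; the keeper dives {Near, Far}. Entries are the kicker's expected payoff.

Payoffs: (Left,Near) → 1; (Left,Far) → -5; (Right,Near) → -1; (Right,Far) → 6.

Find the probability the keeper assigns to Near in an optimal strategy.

Row minima: Left → -5, Right → -1; maximin = -1.
Column maxima: Near → 1, Far → 6; minimax = 1.
-1 ≠ 1, so there is no saddle point; optimal play is mixed.
Let the kicker play Left with probability p. Expected payoff against Near: 1p + (-1)(1−p) = 2p − 1; against Far: (-5)p + 6(1−p) = −11p + 6.
Setting these equal: 2p − 1 = −11p + 6 ⇒ 13p = 7 ⇒ p = 7/13, and the value is (2)·(7/13) − 1 = 1/13.
For the keeper: with q = P(Near), equating Left's and Right's payoffs gives 6q − 5 = −7q + 6 ⇒ q = 11/13.

11/13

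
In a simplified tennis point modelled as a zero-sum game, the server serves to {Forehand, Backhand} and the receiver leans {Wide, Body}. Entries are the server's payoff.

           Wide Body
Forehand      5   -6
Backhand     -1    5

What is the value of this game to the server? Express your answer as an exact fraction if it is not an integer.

19/17

Row minima: Forehand → -6, Backhand → -1; maximin = -1.
Column maxima: Wide → 5, Body → 5; minimax = 5.
-1 ≠ 5, so there is no saddle point; optimal play is mixed.
Let the server play Forehand with probability p. Expected payoff against Wide: 5p + (-1)(1−p) = 6p − 1; against Body: (-6)p + 5(1−p) = −11p + 5.
Setting these equal: 6p − 1 = −11p + 5 ⇒ 17p = 6 ⇒ p = 6/17, and the value is (6)·(6/17) − 1 = 19/17.
For the receiver: with q = P(Wide), equating Forehand's and Backhand's payoffs gives 11q − 6 = −6q + 5 ⇒ q = 11/17.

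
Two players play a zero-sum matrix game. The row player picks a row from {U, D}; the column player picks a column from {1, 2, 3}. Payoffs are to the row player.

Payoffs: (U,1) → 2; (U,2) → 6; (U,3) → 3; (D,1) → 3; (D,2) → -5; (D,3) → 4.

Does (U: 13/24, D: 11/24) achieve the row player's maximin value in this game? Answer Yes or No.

No

Against 1 this mix gives (13/24)·2 + (11/24)·3 = 59/24.
Against 2 this mix gives (13/24)·6 + (11/24)·(-5) = 23/24.
Against 3 this mix gives (13/24)·3 + (11/24)·4 = 83/24.
The column player will play 2, holding the row player to 23/24. Shifting weight toward the row that does better against 2 would raise this floor (the equalizing mix achieves 7/3 against both 2 and 1), so the proposed strategy is not optimal.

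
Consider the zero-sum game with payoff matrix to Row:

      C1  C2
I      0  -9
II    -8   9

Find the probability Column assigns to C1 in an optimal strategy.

Row minima: I → -9, II → -8; maximin = -8.
Column maxima: C1 → 0, C2 → 9; minimax = 0.
-8 ≠ 0, so there is no saddle point; optimal play is mixed.
Let Row play I with probability p. Expected payoff against C1: 0p + (-8)(1−p) = 8p − 8; against C2: (-9)p + 9(1−p) = −18p + 9.
Setting these equal: 8p − 8 = −18p + 9 ⇒ 26p = 17 ⇒ p = 17/26, and the value is (8)·(17/26) − 8 = -36/13.
For Column: with q = P(C1), equating I's and II's payoffs gives 9q − 9 = −17q + 9 ⇒ q = 9/13.

9/13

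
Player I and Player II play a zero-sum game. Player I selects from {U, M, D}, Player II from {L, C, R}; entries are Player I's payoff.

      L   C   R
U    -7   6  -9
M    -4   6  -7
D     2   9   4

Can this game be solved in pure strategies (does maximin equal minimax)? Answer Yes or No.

Row minima: U → -9, M → -7, D → 2; maximin = 2.
Column maxima: L → 2, C → 9, R → 4; minimax = 2.
maximin = minimax = 2, so a saddle point exists.

Yes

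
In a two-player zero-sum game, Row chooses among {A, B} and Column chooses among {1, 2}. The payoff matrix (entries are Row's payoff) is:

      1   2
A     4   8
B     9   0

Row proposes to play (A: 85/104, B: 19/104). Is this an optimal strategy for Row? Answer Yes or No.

Against 1 this mix gives (85/104)·4 + (19/104)·9 = 511/104.
Against 2 this mix gives (85/104)·8 + (19/104)·0 = 85/13.
Column will play 1, holding Row to 511/104. Shifting weight toward the row that does better against 1 would raise this floor (the equalizing mix achieves 72/13 against both 1 and 2), so the proposed strategy is not optimal.

No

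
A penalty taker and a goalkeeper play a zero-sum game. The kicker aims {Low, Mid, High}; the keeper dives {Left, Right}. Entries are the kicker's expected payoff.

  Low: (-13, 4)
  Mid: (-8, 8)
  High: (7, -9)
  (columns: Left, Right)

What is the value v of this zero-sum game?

-1/2

Row minima: Low → -13, Mid → -8, High → -9; maximin = -8.
Column maxima: Left → 7, Right → 8; minimax = 7.
-8 ≠ 7, so there is no saddle point; optimal play is mixed.
Low is strictly dominated by Mid, so the kicker never plays it.
On the remaining 2×2 (Mid, High vs Left, Right):
Let the kicker play Mid with probability p. Expected payoff against Left: (-8)p + 7(1−p) = −15p + 7; against Right: 8p + (-9)(1−p) = 17p − 9.
Setting these equal: −15p + 7 = 17p − 9 ⇒ −32p = -16 ⇒ p = 1/2, and the value is (-15)·(1/2) + 7 = -1/2.
For the keeper: with q = P(Left), equating Mid's and High's payoffs gives −16q + 8 = 16q − 9 ⇒ q = 17/32.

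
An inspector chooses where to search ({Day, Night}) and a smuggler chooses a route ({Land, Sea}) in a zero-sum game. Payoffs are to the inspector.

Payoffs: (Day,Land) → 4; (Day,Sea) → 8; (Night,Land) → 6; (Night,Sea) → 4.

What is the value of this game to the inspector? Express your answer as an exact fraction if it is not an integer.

16/3

Row minima: Day → 4, Night → 4; maximin = 4.
Column maxima: Land → 6, Sea → 8; minimax = 6.
4 ≠ 6, so there is no saddle point; optimal play is mixed.
Let the inspector play Day with probability p. Expected payoff against Land: 4p + 6(1−p) = −2p + 6; against Sea: 8p + 4(1−p) = 4p + 4.
Setting these equal: −2p + 6 = 4p + 4 ⇒ −6p = -2 ⇒ p = 1/3, and the value is (-2)·(1/3) + 6 = 16/3.
For the smuggler: with q = P(Land), equating Day's and Night's payoffs gives −4q + 8 = 2q + 4 ⇒ q = 2/3.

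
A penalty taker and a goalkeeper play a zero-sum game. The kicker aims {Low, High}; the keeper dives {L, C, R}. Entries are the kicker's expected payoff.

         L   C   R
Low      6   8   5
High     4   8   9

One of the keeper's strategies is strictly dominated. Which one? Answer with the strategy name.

C

L holds the kicker's payoff strictly below C in every row: 6 < 8, 4 < 8.
So C is strictly dominated for the keeper.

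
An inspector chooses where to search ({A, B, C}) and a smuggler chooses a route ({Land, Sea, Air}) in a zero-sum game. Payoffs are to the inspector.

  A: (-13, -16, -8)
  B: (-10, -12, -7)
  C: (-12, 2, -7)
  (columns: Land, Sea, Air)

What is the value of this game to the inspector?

Row minima: A → -16, B → -12, C → -12; maximin = -12.
Column maxima: Land → -10, Sea → 2, Air → -7; minimax = -10.
-12 ≠ -10, so there is no saddle point; optimal play is mixed.
A is strictly dominated by B, so the inspector never plays it.
Air is strictly dominated by Land (it gives the inspector strictly more in every row), so the smuggler never plays it.
On the remaining 2×2 (B, C vs Land, Sea):
Let the inspector play B with probability p. Expected payoff against Land: (-10)p + (-12)(1−p) = 2p − 12; against Sea: (-12)p + 2(1−p) = −14p + 2.
Setting these equal: 2p − 12 = −14p + 2 ⇒ 16p = 14 ⇒ p = 7/8, and the value is (2)·(7/8) − 12 = -41/4.
For the smuggler: with q = P(Land), equating B's and C's payoffs gives 2q − 12 = −14q + 2 ⇒ q = 7/8.

-41/4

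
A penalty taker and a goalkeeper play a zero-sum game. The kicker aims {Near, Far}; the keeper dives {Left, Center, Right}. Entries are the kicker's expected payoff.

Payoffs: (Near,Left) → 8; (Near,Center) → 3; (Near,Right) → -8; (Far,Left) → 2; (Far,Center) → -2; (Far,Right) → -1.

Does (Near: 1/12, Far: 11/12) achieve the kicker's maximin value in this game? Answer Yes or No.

Yes

Against Left this mix gives (1/12)·8 + (11/12)·2 = 5/2.
Against Center this mix gives (1/12)·3 + (11/12)·(-2) = -19/12.
Against Right this mix gives (1/12)·(-8) + (11/12)·(-1) = -19/12.
All of the keeper's active replies (Center, Right) yield -19/12, and no column does worse for the kicker. The mix makes the keeper indifferent and guarantees -19/12, so it is optimal.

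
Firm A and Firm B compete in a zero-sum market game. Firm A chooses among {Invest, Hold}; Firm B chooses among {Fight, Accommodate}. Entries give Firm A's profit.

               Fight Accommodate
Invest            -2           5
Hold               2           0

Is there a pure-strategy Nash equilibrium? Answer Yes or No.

Row minima: Invest → -2, Hold → 0; maximin = 0.
Column maxima: Fight → 2, Accommodate → 5; minimax = 2.
0 ≠ 2, so no pure-strategy equilibrium exists.

No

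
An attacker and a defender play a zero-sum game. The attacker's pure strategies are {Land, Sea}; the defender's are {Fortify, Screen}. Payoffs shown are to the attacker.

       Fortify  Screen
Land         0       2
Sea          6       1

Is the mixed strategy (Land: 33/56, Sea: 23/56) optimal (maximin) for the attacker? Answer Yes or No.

No

Against Fortify this mix gives (33/56)·0 + (23/56)·6 = 69/28.
Against Screen this mix gives (33/56)·2 + (23/56)·1 = 89/56.
The defender will play Screen, holding the attacker to 89/56. Shifting weight toward the row that does better against Screen would raise this floor (the equalizing mix achieves 12/7 against both Screen and Fortify), so the proposed strategy is not optimal.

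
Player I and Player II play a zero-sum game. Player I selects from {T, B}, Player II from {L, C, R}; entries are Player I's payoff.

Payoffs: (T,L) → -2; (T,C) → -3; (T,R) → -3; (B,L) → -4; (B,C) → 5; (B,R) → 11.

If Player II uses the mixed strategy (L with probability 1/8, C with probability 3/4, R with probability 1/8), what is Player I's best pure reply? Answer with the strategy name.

B

Expected payoff of T: (1/8)·(-2) + (3/4)·(-3) + (1/8)·(-3) = -23/8.
Expected payoff of B: (1/8)·(-4) + (3/4)·5 + (1/8)·11 = 37/8.
The largest is 37/8, so Player I's best response is B.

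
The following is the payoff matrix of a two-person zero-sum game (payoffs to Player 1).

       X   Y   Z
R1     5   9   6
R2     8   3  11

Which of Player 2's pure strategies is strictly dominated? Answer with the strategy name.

X holds Player 1's payoff strictly below Z in every row: 5 < 6, 8 < 11.
So Z is strictly dominated for Player 2.

Z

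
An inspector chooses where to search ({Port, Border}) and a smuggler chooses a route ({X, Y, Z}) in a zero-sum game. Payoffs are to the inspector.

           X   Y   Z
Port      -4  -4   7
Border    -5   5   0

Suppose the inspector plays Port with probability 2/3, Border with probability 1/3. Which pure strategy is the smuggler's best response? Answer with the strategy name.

If the smuggler plays X, the inspector's expected payoff is (2/3)·(-4) + (1/3)·(-5) = -13/3.
If the smuggler plays Y, the inspector's expected payoff is (2/3)·(-4) + (1/3)·5 = -1.
If the smuggler plays Z, the inspector's expected payoff is (2/3)·7 + (1/3)·0 = 14/3.
The smuggler minimizes the inspector's payoff; the smallest is -13/3, so the best response is X.

X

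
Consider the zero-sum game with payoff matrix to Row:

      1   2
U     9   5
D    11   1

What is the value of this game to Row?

Row minima: U → 5, D → 1; maximin = 5.
Column maxima: 1 → 11, 2 → 5; minimax = 5.
Since maximin = minimax = 5, there is a saddle point and the value is 5.

5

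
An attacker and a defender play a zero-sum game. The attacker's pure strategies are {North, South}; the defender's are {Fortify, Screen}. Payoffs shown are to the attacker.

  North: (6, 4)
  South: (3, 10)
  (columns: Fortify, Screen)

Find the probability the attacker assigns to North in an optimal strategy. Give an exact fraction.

Row minima: North → 4, South → 3; maximin = 4.
Column maxima: Fortify → 6, Screen → 10; minimax = 6.
4 ≠ 6, so there is no saddle point; optimal play is mixed.
Let the attacker play North with probability p. Expected payoff against Fortify: 6p + 3(1−p) = 3p + 3; against Screen: 4p + 10(1−p) = −6p + 10.
Setting these equal: 3p + 3 = −6p + 10 ⇒ 9p = 7 ⇒ p = 7/9, and the value is (3)·(7/9) + 3 = 16/3.
For the defender: with q = P(Fortify), equating North's and South's payoffs gives 2q + 4 = −7q + 10 ⇒ q = 2/3.

7/9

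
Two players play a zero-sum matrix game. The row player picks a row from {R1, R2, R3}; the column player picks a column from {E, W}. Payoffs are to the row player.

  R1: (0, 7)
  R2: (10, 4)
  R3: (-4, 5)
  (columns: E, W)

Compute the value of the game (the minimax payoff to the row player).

Row minima: R1 → 0, R2 → 4, R3 → -4; maximin = 4.
Column maxima: E → 10, W → 7; minimax = 7.
4 ≠ 7, so there is no saddle point; optimal play is mixed.
R3 is strictly dominated by R1, so the row player never plays it.
On the remaining 2×2 (R1, R2 vs E, W):
Let the row player play R1 with probability p. Expected payoff against E: 0p + 10(1−p) = −10p + 10; against W: 7p + 4(1−p) = 3p + 4.
Setting these equal: −10p + 10 = 3p + 4 ⇒ −13p = -6 ⇒ p = 6/13, and the value is (-10)·(6/13) + 10 = 70/13.
For the column player: with q = P(E), equating R1's and R2's payoffs gives −7q + 7 = 6q + 4 ⇒ q = 3/13.

70/13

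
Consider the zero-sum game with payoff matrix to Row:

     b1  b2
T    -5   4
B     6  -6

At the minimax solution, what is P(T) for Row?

Row minima: T → -5, B → -6; maximin = -5.
Column maxima: b1 → 6, b2 → 4; minimax = 4.
-5 ≠ 4, so there is no saddle point; optimal play is mixed.
Let Row play T with probability p. Expected payoff against b1: (-5)p + 6(1−p) = −11p + 6; against b2: 4p + (-6)(1−p) = 10p − 6.
Setting these equal: −11p + 6 = 10p − 6 ⇒ −21p = -12 ⇒ p = 4/7, and the value is (-11)·(4/7) + 6 = -2/7.
For Column: with q = P(b1), equating T's and B's payoffs gives −9q + 4 = 12q − 6 ⇒ q = 10/21.

4/7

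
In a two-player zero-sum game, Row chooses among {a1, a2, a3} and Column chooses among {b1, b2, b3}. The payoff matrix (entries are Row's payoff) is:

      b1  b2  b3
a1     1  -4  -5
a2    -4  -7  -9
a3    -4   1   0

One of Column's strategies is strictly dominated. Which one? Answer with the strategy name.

b2

b3 holds Row's payoff strictly below b2 in every row: -5 < -4, -9 < -7, 0 < 1.
So b2 is strictly dominated for Column.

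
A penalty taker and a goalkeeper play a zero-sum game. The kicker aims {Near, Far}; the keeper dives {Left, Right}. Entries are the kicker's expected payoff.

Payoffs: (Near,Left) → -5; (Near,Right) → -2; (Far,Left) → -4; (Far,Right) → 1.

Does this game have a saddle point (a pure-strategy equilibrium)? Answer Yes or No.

Yes

Row minima: Near → -5, Far → -4; maximin = -4.
Column maxima: Left → -4, Right → 1; minimax = -4.
maximin = minimax = -4, so a saddle point exists.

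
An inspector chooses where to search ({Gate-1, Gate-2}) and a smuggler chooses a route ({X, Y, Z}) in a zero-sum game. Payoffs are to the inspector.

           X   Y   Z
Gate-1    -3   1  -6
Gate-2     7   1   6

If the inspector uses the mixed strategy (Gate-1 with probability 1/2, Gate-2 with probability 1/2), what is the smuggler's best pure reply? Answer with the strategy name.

If the smuggler plays X, the inspector's expected payoff is (1/2)·(-3) + (1/2)·7 = 2.
If the smuggler plays Y, the inspector's expected payoff is (1/2)·1 + (1/2)·1 = 1.
If the smuggler plays Z, the inspector's expected payoff is (1/2)·(-6) + (1/2)·6 = 0.
The smuggler minimizes the inspector's payoff; the smallest is 0, so the best response is Z.

Z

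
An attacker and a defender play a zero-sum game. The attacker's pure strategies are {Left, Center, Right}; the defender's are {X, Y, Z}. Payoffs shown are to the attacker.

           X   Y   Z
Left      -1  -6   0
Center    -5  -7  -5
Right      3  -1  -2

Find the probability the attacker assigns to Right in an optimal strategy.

Row minima: Left → -6, Center → -7, Right → -2; maximin = -2.
Column maxima: X → 3, Y → -1, Z → 0; minimax = -1.
-2 ≠ -1, so there is no saddle point; optimal play is mixed.
Center is strictly dominated by Left, so the attacker never plays it.
X is strictly dominated by Y (it gives the attacker strictly more in every row), so the defender never plays it.
On the remaining 2×2 (Left, Right vs Y, Z):
Let the attacker play Left with probability p. Expected payoff against Y: (-6)p + (-1)(1−p) = −5p − 1; against Z: 0p + (-2)(1−p) = 2p − 2.
Setting these equal: −5p − 1 = 2p − 2 ⇒ −7p = -1 ⇒ p = 1/7, and the value is (-5)·(1/7) − 1 = -12/7.
For the defender: with q = P(Y), equating Left's and Right's payoffs gives −6q = q − 2 ⇒ q = 2/7.

6/7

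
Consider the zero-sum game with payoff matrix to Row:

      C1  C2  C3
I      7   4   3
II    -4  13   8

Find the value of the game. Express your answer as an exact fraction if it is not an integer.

Row minima: I → 3, II → -4; maximin = 3.
Column maxima: C1 → 7, C2 → 13, C3 → 8; minimax = 7.
3 ≠ 7, so there is no saddle point; optimal play is mixed.
C2 is strictly dominated by C3 (it gives Row strictly more in every row), so Column never plays it.
On the remaining 2×2 (I, II vs C1, C3):
Let Row play I with probability p. Expected payoff against C1: 7p + (-4)(1−p) = 11p − 4; against C3: 3p + 8(1−p) = −5p + 8.
Setting these equal: 11p − 4 = −5p + 8 ⇒ 16p = 12 ⇒ p = 3/4, and the value is (11)·(3/4) − 4 = 17/4.
For Column: with q = P(C1), equating I's and II's payoffs gives 4q + 3 = −12q + 8 ⇒ q = 5/16.

17/4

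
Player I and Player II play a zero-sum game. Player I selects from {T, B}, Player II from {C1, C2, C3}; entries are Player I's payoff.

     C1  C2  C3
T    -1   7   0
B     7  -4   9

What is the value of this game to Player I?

45/19

Row minima: T → -1, B → -4; maximin = -1.
Column maxima: C1 → 7, C2 → 7, C3 → 9; minimax = 7.
-1 ≠ 7, so there is no saddle point; optimal play is mixed.
C3 is strictly dominated by C1 (it gives Player I strictly more in every row), so Player II never plays it.
On the remaining 2×2 (T, B vs C1, C2):
Let Player I play T with probability p. Expected payoff against C1: (-1)p + 7(1−p) = −8p + 7; against C2: 7p + (-4)(1−p) = 11p − 4.
Setting these equal: −8p + 7 = 11p − 4 ⇒ −19p = -11 ⇒ p = 11/19, and the value is (-8)·(11/19) + 7 = 45/19.
For Player II: with q = P(C1), equating T's and B's payoffs gives −8q + 7 = 11q − 4 ⇒ q = 11/19.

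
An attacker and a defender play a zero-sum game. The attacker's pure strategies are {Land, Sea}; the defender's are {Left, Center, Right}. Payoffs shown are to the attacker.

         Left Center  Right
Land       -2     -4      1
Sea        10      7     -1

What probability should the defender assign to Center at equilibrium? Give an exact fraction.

Row minima: Land → -4, Sea → -1; maximin = -1.
Column maxima: Left → 10, Center → 7, Right → 1; minimax = 1.
-1 ≠ 1, so there is no saddle point; optimal play is mixed.
Left is strictly dominated by Center (it gives the attacker strictly more in every row), so the defender never plays it.
On the remaining 2×2 (Land, Sea vs Center, Right):
Let the attacker play Land with probability p. Expected payoff against Center: (-4)p + 7(1−p) = −11p + 7; against Right: 1p + (-1)(1−p) = 2p − 1.
Setting these equal: −11p + 7 = 2p − 1 ⇒ −13p = -8 ⇒ p = 8/13, and the value is (-11)·(8/13) + 7 = 3/13.
For the defender: with q = P(Center), equating Land's and Sea's payoffs gives −5q + 1 = 8q − 1 ⇒ q = 2/13.

2/13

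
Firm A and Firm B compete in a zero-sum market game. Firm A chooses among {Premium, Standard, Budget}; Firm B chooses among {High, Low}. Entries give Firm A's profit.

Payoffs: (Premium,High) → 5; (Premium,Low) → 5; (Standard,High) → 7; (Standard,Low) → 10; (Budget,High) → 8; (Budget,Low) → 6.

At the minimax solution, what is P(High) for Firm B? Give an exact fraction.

Row minima: Premium → 5, Standard → 7, Budget → 6; maximin = 7.
Column maxima: High → 8, Low → 10; minimax = 8.
7 ≠ 8, so there is no saddle point; optimal play is mixed.
Premium is strictly dominated by Standard, so Firm A never plays it.
On the remaining 2×2 (Standard, Budget vs High, Low):
Let Firm A play Standard with probability p. Expected payoff against High: 7p + 8(1−p) = −p + 8; against Low: 10p + 6(1−p) = 4p + 6.
Setting these equal: −p + 8 = 4p + 6 ⇒ −5p = -2 ⇒ p = 2/5, and the value is (-1)·(2/5) + 8 = 38/5.
For Firm B: with q = P(High), equating Standard's and Budget's payoffs gives −3q + 10 = 2q + 6 ⇒ q = 4/5.

4/5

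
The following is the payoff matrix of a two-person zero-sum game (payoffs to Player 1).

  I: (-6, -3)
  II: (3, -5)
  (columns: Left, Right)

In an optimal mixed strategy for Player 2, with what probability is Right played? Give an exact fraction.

9/11

Row minima: I → -6, II → -5; maximin = -5.
Column maxima: Left → 3, Right → -3; minimax = -3.
-5 ≠ -3, so there is no saddle point; optimal play is mixed.
Let Player 1 play I with probability p. Expected payoff against Left: (-6)p + 3(1−p) = −9p + 3; against Right: (-3)p + (-5)(1−p) = 2p − 5.
Setting these equal: −9p + 3 = 2p − 5 ⇒ −11p = -8 ⇒ p = 8/11, and the value is (-9)·(8/11) + 3 = -39/11.
For Player 2: with q = P(Left), equating I's and II's payoffs gives −3q − 3 = 8q − 5 ⇒ q = 2/11.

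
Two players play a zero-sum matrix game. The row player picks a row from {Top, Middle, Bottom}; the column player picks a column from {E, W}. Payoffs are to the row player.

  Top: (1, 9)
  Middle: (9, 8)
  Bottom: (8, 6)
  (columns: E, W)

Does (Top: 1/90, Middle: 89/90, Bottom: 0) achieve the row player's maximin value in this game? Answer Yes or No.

No

Against E this mix gives (1/90)·1 + (89/90)·9 = 401/45.
Against W this mix gives (1/90)·9 + (89/90)·8 = 721/90.
The column player will play W, holding the row player to 721/90. Shifting weight toward the row that does better against W would raise this floor (the equalizing mix achieves 73/9 against both W and E), so the proposed strategy is not optimal.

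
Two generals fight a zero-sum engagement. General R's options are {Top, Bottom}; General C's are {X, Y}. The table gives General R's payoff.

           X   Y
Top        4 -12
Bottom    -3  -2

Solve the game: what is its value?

-44/17

Row minima: Top → -12, Bottom → -3; maximin = -3.
Column maxima: X → 4, Y → -2; minimax = -2.
-3 ≠ -2, so there is no saddle point; optimal play is mixed.
Let General R play Top with probability p. Expected payoff against X: 4p + (-3)(1−p) = 7p − 3; against Y: (-12)p + (-2)(1−p) = −10p − 2.
Setting these equal: 7p − 3 = −10p − 2 ⇒ 17p = 1 ⇒ p = 1/17, and the value is (7)·(1/17) − 3 = -44/17.
For General C: with q = P(X), equating Top's and Bottom's payoffs gives 16q − 12 = −q − 2 ⇒ q = 10/17.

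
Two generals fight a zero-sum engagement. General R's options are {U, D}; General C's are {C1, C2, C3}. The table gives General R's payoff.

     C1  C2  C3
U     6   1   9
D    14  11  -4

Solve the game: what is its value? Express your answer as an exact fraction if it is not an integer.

103/23

Row minima: U → 1, D → -4; maximin = 1.
Column maxima: C1 → 14, C2 → 11, C3 → 9; minimax = 9.
1 ≠ 9, so there is no saddle point; optimal play is mixed.
C1 is strictly dominated by C2 (it gives General R strictly more in every row), so General C never plays it.
On the remaining 2×2 (U, D vs C2, C3):
Let General R play U with probability p. Expected payoff against C2: 1p + 11(1−p) = −10p + 11; against C3: 9p + (-4)(1−p) = 13p − 4.
Setting these equal: −10p + 11 = 13p − 4 ⇒ −23p = -15 ⇒ p = 15/23, and the value is (-10)·(15/23) + 11 = 103/23.
For General C: with q = P(C2), equating U's and D's payoffs gives −8q + 9 = 15q − 4 ⇒ q = 13/23.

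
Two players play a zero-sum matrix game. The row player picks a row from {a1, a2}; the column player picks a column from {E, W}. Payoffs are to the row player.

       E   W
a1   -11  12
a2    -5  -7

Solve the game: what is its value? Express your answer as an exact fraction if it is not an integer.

-137/25

Row minima: a1 → -11, a2 → -7; maximin = -7.
Column maxima: E → -5, W → 12; minimax = -5.
-7 ≠ -5, so there is no saddle point; optimal play is mixed.
Let the row player play a1 with probability p. Expected payoff against E: (-11)p + (-5)(1−p) = −6p − 5; against W: 12p + (-7)(1−p) = 19p − 7.
Setting these equal: −6p − 5 = 19p − 7 ⇒ −25p = -2 ⇒ p = 2/25, and the value is (-6)·(2/25) − 5 = -137/25.
For the column player: with q = P(E), equating a1's and a2's payoffs gives −23q + 12 = 2q − 7 ⇒ q = 19/25.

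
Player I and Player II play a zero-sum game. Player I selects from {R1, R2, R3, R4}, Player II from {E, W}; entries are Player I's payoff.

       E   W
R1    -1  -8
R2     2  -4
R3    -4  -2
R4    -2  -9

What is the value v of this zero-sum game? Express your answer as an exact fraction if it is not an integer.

-5/2

Row minima: R1 → -8, R2 → -4, R3 → -4, R4 → -9; maximin = -4.
Column maxima: E → 2, W → -2; minimax = -2.
-4 ≠ -2, so there is no saddle point; optimal play is mixed.
R1 is strictly dominated by R2, so Player I never plays it.
R4 is strictly dominated by R2, so Player I never plays it.
On the remaining 2×2 (R2, R3 vs E, W):
Let Player I play R2 with probability p. Expected payoff against E: 2p + (-4)(1−p) = 6p − 4; against W: (-4)p + (-2)(1−p) = −2p − 2.
Setting these equal: 6p − 4 = −2p − 2 ⇒ 8p = 2 ⇒ p = 1/4, and the value is (6)·(1/4) − 4 = -5/2.
For Player II: with q = P(E), equating R2's and R3's payoffs gives 6q − 4 = −2q − 2 ⇒ q = 1/4.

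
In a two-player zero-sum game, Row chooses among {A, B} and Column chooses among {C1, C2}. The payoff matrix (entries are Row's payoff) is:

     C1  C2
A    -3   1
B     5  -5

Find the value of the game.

-5/7

Row minima: A → -3, B → -5; maximin = -3.
Column maxima: C1 → 5, C2 → 1; minimax = 1.
-3 ≠ 1, so there is no saddle point; optimal play is mixed.
Let Row play A with probability p. Expected payoff against C1: (-3)p + 5(1−p) = −8p + 5; against C2: 1p + (-5)(1−p) = 6p − 5.
Setting these equal: −8p + 5 = 6p − 5 ⇒ −14p = -10 ⇒ p = 5/7, and the value is (-8)·(5/7) + 5 = -5/7.
For Column: with q = P(C1), equating A's and B's payoffs gives −4q + 1 = 10q − 5 ⇒ q = 3/7.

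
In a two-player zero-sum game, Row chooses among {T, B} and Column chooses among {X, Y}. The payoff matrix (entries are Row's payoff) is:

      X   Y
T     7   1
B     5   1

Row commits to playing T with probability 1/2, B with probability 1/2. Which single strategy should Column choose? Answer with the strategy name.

Y

If Column plays X, Row's expected payoff is (1/2)·7 + (1/2)·5 = 6.
If Column plays Y, Row's expected payoff is (1/2)·1 + (1/2)·1 = 1.
Column minimizes Row's payoff; the smallest is 1, so the best response is Y.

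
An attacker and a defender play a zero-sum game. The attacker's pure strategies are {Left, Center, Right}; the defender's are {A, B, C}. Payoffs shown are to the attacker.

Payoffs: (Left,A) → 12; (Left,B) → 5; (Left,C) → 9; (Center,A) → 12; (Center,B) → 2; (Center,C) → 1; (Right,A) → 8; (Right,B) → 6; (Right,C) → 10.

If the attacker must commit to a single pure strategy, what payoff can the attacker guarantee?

6

Row minima: Left → 5, Center → 1, Right → 6.
The best of these is 6.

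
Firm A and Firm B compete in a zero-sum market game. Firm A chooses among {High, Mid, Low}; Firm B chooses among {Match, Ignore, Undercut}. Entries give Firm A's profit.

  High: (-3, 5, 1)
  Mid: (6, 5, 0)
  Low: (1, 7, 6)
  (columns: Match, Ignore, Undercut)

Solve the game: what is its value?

Row minima: High → -3, Mid → 0, Low → 1; maximin = 1.
Column maxima: Match → 6, Ignore → 7, Undercut → 6; minimax = 6.
1 ≠ 6, so there is no saddle point; optimal play is mixed.
High is strictly dominated by Low, so Firm A never plays it.
Ignore is strictly dominated by Undercut (it gives Firm A strictly more in every row), so Firm B never plays it.
On the remaining 2×2 (Mid, Low vs Match, Undercut):
Let Firm A play Mid with probability p. Expected payoff against Match: 6p + 1(1−p) = 5p + 1; against Undercut: 0p + 6(1−p) = −6p + 6.
Setting these equal: 5p + 1 = −6p + 6 ⇒ 11p = 5 ⇒ p = 5/11, and the value is (5)·(5/11) + 1 = 36/11.
For Firm B: with q = P(Match), equating Mid's and Low's payoffs gives 6q = −5q + 6 ⇒ q = 6/11.

36/11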